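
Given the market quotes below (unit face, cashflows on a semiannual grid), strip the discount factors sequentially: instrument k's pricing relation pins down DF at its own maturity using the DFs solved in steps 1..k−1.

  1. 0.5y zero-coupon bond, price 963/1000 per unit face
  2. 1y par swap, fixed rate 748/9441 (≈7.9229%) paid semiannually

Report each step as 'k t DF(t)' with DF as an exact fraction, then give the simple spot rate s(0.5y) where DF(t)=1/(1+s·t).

1 1/2 963/1000
2 1 2313/2500
s(0.5y) = (1/(963/1000) − 1)/(1/2) = 74/963 ≈ 7.6843%

step 1 [0.5y] zero: DF = P = 963/1000 ≈ 0.963000
step 2 [1y] swap r/2=374/9441: DF=(1 − 374/9441·(0.963000))/(1+374/9441) = 2313/2500 ≈ 0.925200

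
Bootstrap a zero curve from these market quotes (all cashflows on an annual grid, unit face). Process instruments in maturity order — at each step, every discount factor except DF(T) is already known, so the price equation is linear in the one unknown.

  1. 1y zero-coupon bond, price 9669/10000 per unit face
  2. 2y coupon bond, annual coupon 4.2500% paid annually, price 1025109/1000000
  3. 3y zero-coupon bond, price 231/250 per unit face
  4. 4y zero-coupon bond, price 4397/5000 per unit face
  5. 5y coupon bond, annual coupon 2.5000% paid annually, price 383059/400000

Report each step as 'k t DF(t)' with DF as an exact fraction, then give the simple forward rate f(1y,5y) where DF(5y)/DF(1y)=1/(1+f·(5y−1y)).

1 1 9669/10000
2 2 9439/10000
3 3 231/250
4 4 4397/5000
5 5 8437/10000
f(1y,5y) = ((9669/10000)/(8437/10000) − 1)/(4) = 28/767 ≈ 3.6506%

step 1 [1y] zero: DF = P = 9669/10000 ≈ 0.966900
step 2 [2y] bond c/1=17/400: DF=(1025109/1000000 − 17/400·(0.966900))/(1+17/400) = 9439/10000 ≈ 0.943900
step 3 [3y] zero: DF = P = 231/250 ≈ 0.924000
step 4 [4y] zero: DF = P = 4397/5000 ≈ 0.879400
step 5 [5y] bond c/1=1/40: DF=(383059/400000 − 1/40·(0.966900+0.943900+0.924000+0.879400))/(1+1/40) = 8437/10000 ≈ 0.843700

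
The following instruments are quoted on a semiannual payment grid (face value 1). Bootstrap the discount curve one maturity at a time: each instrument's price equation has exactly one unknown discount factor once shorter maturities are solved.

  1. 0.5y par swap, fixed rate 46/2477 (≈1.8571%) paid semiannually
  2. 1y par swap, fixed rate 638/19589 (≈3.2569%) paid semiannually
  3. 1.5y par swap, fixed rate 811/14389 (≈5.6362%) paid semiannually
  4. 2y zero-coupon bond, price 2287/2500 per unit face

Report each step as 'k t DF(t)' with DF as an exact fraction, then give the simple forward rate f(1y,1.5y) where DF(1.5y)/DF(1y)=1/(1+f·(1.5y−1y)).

1 1/2 2477/2500
2 1 9681/10000
3 3/2 9189/10000
4 2 2287/2500
f(1y,1.5y) = ((9681/10000)/(9189/10000) − 1)/(1/2) = 328/3063 ≈ 10.7085%

step 1 [0.5y] swap r/2=23/2477: DF=(1 − 23/2477·(0))/(1+23/2477) = 2477/2500 ≈ 0.990800
step 2 [1y] swap r/2=319/19589: DF=(1 − 319/19589·(0.990800))/(1+319/19589) = 9681/10000 ≈ 0.968100
step 3 [1.5y] swap r/2=811/28778: DF=(1 − 811/28778·(0.990800+0.968100))/(1+811/28778) = 9189/10000 ≈ 0.918900
step 4 [2y] zero: DF = P = 2287/2500 ≈ 0.914800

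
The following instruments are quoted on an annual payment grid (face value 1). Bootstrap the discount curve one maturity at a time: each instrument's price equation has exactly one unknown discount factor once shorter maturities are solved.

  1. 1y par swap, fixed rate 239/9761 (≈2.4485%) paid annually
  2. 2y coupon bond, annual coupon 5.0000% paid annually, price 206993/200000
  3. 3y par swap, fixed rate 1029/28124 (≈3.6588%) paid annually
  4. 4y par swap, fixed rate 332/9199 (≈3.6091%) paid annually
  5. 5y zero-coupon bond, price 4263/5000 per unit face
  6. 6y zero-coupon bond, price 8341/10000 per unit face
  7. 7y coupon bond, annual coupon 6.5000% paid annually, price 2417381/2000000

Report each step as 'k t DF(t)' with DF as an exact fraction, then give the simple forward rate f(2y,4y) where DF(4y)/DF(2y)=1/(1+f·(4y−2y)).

1 1 9761/10000
2 2 587/625
3 3 8971/10000
4 4 542/625
5 5 4263/5000
6 6 8341/10000
7 7 4037/5000
f(2y,4y) = ((587/625)/(542/625) − 1)/(2) = 45/1084 ≈ 4.1513%

step 1 [1y] swap r/1=239/9761: DF=(1 − 239/9761·(0))/(1+239/9761) = 9761/10000 ≈ 0.976100
step 2 [2y] bond c/1=1/20: DF=(206993/200000 − 1/20·(0.976100))/(1+1/20) = 587/625 ≈ 0.939200
step 3 [3y] swap r/1=1029/28124: DF=(1 − 1029/28124·(0.976100+0.939200))/(1+1029/28124) = 8971/10000 ≈ 0.897100
step 4 [4y] swap r/1=332/9199: DF=(1 − 332/9199·(0.976100+0.939200+0.897100))/(1+332/9199) = 542/625 ≈ 0.867200
step 5 [5y] zero: DF = P = 4263/5000 ≈ 0.852600
step 6 [6y] zero: DF = P = 8341/10000 ≈ 0.834100
step 7 [7y] bond c/1=13/200: DF=(2417381/2000000 − 13/200·(0.976100+0.939200+0.897100+0.867200+0.852600+0.834100))/(1+13/200) = 4037/5000 ≈ 0.807400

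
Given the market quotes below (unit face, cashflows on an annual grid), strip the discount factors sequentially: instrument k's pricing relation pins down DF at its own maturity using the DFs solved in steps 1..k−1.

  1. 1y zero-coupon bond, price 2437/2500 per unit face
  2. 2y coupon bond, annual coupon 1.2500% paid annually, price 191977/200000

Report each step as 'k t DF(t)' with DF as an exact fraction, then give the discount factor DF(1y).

step 1 [1y] zero: DF = P = 2437/2500 ≈ 0.974800
step 2 [2y] bond c/1=1/80: DF=(191977/200000 − 1/80·(0.974800))/(1+1/80) = 117/125 ≈ 0.936000

1 1 2437/2500
2 2 117/125
DF(1y) = 2437/2500 ≈ 0.974800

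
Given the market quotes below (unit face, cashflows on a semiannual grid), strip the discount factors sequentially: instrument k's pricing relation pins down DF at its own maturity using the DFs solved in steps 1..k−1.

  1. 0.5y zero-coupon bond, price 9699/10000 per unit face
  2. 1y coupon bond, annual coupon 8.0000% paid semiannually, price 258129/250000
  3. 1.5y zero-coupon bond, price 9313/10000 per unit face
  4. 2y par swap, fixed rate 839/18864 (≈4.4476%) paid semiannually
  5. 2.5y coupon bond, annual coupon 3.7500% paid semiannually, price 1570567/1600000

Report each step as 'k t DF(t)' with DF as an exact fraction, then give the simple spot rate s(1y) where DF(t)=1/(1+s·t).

1 1/2 9699/10000
2 1 1911/2000
3 3/2 9313/10000
4 2 9161/10000
5 5/2 8941/10000
s(1y) = (1/(1911/2000) − 1)/(1) = 89/1911 ≈ 4.6572%

step 1 [0.5y] zero: DF = P = 9699/10000 ≈ 0.969900
step 2 [1y] bond c/2=1/25: DF=(258129/250000 − 1/25·(0.969900))/(1+1/25) = 1911/2000 ≈ 0.955500
step 3 [1.5y] zero: DF = P = 9313/10000 ≈ 0.931300
step 4 [2y] swap r/2=839/37728: DF=(1 − 839/37728·(0.969900+0.955500+0.931300))/(1+839/37728) = 9161/10000 ≈ 0.916100
step 5 [2.5y] bond c/2=3/160: DF=(1570567/1600000 − 3/160·(0.969900+0.955500+0.931300+0.916100))/(1+3/160) = 8941/10000 ≈ 0.894100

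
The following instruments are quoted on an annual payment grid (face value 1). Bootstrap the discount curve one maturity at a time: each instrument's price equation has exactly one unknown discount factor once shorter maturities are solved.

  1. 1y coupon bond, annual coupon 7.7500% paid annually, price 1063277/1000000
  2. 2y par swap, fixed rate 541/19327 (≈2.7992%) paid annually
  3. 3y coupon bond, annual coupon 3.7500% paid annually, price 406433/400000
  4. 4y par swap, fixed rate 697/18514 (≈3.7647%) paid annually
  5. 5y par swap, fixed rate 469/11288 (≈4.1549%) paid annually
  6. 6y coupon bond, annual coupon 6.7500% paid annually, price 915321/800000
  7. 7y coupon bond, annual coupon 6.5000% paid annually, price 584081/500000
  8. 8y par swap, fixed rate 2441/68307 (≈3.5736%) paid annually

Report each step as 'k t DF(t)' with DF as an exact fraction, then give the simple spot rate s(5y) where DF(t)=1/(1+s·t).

1 1 2467/2500
2 2 9459/10000
3 3 1819/2000
4 4 4303/5000
5 5 2031/2500
6 6 7863/10000
7 7 7733/10000
8 8 7559/10000
s(5y) = (1/(2031/2500) − 1)/(5) = 469/10155 ≈ 4.6184%

step 1 [1y] bond c/1=31/400: DF=(1063277/1000000 − 31/400·(0))/(1+31/400) = 2467/2500 ≈ 0.986800
step 2 [2y] swap r/1=541/19327: DF=(1 − 541/19327·(0.986800))/(1+541/19327) = 9459/10000 ≈ 0.945900
step 3 [3y] bond c/1=3/80: DF=(406433/400000 − 3/80·(0.986800+0.945900))/(1+3/80) = 1819/2000 ≈ 0.909500
step 4 [4y] swap r/1=697/18514: DF=(1 − 697/18514·(0.986800+0.945900+0.909500))/(1+697/18514) = 4303/5000 ≈ 0.860600
step 5 [5y] swap r/1=469/11288: DF=(1 − 469/11288·(0.986800+0.945900+0.909500+0.860600))/(1+469/11288) = 2031/2500 ≈ 0.812400
step 6 [6y] bond c/1=27/400: DF=(915321/800000 − 27/400·(0.986800+0.945900+0.909500+0.860600+0.812400))/(1+27/400) = 7863/10000 ≈ 0.786300
step 7 [7y] bond c/1=13/200: DF=(584081/500000 − 13/200·(0.986800+0.945900+0.909500+0.860600+0.812400+0.786300))/(1+13/200) = 7733/10000 ≈ 0.773300
step 8 [8y] swap r/1=2441/68307: DF=(1 − 2441/68307·(0.986800+0.945900+0.909500+0.860600+0.812400+0.786300+0.773300))/(1+2441/68307) = 7559/10000 ≈ 0.755900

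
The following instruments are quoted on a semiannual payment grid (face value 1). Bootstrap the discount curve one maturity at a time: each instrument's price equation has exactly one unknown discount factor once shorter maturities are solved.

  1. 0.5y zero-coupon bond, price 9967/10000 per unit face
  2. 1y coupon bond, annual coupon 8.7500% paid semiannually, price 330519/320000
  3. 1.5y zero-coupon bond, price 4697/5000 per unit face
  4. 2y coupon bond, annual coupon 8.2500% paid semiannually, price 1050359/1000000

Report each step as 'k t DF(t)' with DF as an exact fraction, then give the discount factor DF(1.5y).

1 1/2 9967/10000
2 1 4739/5000
3 3/2 4697/5000
4 2 1789/2000
DF(1.5y) = 4697/5000 ≈ 0.939400

step 1 [0.5y] zero: DF = P = 9967/10000 ≈ 0.996700
step 2 [1y] bond c/2=7/160: DF=(330519/320000 − 7/160·(0.996700))/(1+7/160) = 4739/5000 ≈ 0.947800
step 3 [1.5y] zero: DF = P = 4697/5000 ≈ 0.939400
step 4 [2y] bond c/2=33/800: DF=(1050359/1000000 − 33/800·(0.996700+0.947800+0.939400))/(1+33/800) = 1789/2000 ≈ 0.894500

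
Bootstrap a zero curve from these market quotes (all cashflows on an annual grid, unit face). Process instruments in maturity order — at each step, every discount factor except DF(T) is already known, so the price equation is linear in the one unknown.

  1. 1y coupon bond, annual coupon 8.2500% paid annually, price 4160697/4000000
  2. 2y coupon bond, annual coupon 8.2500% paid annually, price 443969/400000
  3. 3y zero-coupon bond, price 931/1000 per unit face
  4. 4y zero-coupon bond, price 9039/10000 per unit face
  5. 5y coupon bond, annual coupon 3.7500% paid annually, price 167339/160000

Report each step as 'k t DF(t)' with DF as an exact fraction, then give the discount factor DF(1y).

step 1 [1y] bond c/1=33/400: DF=(4160697/4000000 − 33/400·(0))/(1+33/400) = 9609/10000 ≈ 0.960900
step 2 [2y] bond c/1=33/400: DF=(443969/400000 − 33/400·(0.960900))/(1+33/400) = 9521/10000 ≈ 0.952100
step 3 [3y] zero: DF = P = 931/1000 ≈ 0.931000
step 4 [4y] zero: DF = P = 9039/10000 ≈ 0.903900
step 5 [5y] bond c/1=3/80: DF=(167339/160000 − 3/80·(0.960900+0.952100+0.931000+0.903900))/(1+3/80) = 4363/5000 ≈ 0.872600

1 1 9609/10000
2 2 9521/10000
3 3 931/1000
4 4 9039/10000
5 5 4363/5000
DF(1y) = 9609/10000 ≈ 0.960900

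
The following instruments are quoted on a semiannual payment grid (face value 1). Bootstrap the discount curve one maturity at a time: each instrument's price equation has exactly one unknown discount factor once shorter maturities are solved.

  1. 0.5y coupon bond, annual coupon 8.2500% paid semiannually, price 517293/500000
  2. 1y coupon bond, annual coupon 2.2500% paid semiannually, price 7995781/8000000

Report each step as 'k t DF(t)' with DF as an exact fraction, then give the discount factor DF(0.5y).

step 1 [0.5y] bond c/2=33/800: DF=(517293/500000 − 33/800·(0))/(1+33/800) = 621/625 ≈ 0.993600
step 2 [1y] bond c/2=9/800: DF=(7995781/8000000 − 9/800·(0.993600))/(1+9/800) = 9773/10000 ≈ 0.977300

1 1/2 621/625
2 1 9773/10000
DF(0.5y) = 621/625 ≈ 0.993600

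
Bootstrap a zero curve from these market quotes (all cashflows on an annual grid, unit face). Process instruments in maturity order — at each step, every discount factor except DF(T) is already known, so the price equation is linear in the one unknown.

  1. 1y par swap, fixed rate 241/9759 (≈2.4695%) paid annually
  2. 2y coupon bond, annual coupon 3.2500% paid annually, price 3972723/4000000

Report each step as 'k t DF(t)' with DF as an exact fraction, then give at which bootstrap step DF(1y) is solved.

1 1 9759/10000
2 2 582/625
DF(1y) is solved at step 1

step 1 [1y] swap r/1=241/9759: DF=(1 − 241/9759·(0))/(1+241/9759) = 9759/10000 ≈ 0.975900
step 2 [2y] bond c/1=13/400: DF=(3972723/4000000 − 13/400·(0.975900))/(1+13/400) = 582/625 ≈ 0.931200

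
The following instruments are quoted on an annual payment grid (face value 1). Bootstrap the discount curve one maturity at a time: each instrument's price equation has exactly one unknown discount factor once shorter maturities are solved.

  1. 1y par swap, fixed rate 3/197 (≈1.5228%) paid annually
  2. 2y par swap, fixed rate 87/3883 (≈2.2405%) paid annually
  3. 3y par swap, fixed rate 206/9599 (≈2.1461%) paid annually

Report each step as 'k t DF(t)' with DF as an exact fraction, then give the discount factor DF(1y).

1 1 197/200
2 2 1913/2000
3 3 4691/5000
DF(1y) = 197/200 ≈ 0.985000

step 1 [1y] swap r/1=3/197: DF=(1 − 3/197·(0))/(1+3/197) = 197/200 ≈ 0.985000
step 2 [2y] swap r/1=87/3883: DF=(1 − 87/3883·(0.985000))/(1+87/3883) = 1913/2000 ≈ 0.956500
step 3 [3y] swap r/1=206/9599: DF=(1 − 206/9599·(0.985000+0.956500))/(1+206/9599) = 4691/5000 ≈ 0.938200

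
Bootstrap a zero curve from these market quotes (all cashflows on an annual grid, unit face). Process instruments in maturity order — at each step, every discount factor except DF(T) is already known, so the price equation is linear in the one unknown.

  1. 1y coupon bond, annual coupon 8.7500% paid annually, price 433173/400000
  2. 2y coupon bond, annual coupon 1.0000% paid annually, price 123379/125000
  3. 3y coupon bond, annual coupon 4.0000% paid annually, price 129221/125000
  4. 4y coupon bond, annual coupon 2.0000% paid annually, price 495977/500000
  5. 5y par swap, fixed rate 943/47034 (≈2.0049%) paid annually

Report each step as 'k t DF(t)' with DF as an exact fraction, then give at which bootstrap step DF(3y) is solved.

1 1 4979/5000
2 2 4837/5000
3 3 1837/2000
4 4 229/250
5 5 9057/10000
DF(3y) is solved at step 3

step 1 [1y] bond c/1=7/80: DF=(433173/400000 − 7/80·(0))/(1+7/80) = 4979/5000 ≈ 0.995800
step 2 [2y] bond c/1=1/100: DF=(123379/125000 − 1/100·(0.995800))/(1+1/100) = 4837/5000 ≈ 0.967400
step 3 [3y] bond c/1=1/25: DF=(129221/125000 − 1/25·(0.995800+0.967400))/(1+1/25) = 1837/2000 ≈ 0.918500
step 4 [4y] bond c/1=1/50: DF=(495977/500000 − 1/50·(0.995800+0.967400+0.918500))/(1+1/50) = 229/250 ≈ 0.916000
step 5 [5y] swap r/1=943/47034: DF=(1 − 943/47034·(0.995800+0.967400+0.918500+0.916000))/(1+943/47034) = 9057/10000 ≈ 0.905700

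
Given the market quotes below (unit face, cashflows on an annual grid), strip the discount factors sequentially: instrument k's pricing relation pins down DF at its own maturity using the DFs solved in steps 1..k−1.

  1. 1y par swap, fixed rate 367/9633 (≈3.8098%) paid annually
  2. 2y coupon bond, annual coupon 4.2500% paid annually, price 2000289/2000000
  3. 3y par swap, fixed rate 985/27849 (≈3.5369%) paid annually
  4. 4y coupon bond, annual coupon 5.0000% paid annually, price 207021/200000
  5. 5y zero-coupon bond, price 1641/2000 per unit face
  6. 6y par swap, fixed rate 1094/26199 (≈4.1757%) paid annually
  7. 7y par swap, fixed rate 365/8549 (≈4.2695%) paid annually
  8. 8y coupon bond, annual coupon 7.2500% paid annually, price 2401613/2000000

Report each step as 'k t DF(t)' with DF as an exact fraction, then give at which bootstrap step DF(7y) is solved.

1 1 9633/10000
2 2 9201/10000
3 3 1803/2000
4 4 2133/2500
5 5 1641/2000
6 6 1953/2500
7 7 1489/2000
8 8 7151/10000
DF(7y) is solved at step 7

step 1 [1y] swap r/1=367/9633: DF=(1 − 367/9633·(0))/(1+367/9633) = 9633/10000 ≈ 0.963300
step 2 [2y] bond c/1=17/400: DF=(2000289/2000000 − 17/400·(0.963300))/(1+17/400) = 9201/10000 ≈ 0.920100
step 3 [3y] swap r/1=985/27849: DF=(1 − 985/27849·(0.963300+0.920100))/(1+985/27849) = 1803/2000 ≈ 0.901500
step 4 [4y] bond c/1=1/20: DF=(207021/200000 − 1/20·(0.963300+0.920100+0.901500))/(1+1/20) = 2133/2500 ≈ 0.853200
step 5 [5y] zero: DF = P = 1641/2000 ≈ 0.820500
step 6 [6y] swap r/1=1094/26199: DF=(1 − 1094/26199·(0.963300+0.920100+0.901500+0.853200+0.820500))/(1+1094/26199) = 1953/2500 ≈ 0.781200
step 7 [7y] swap r/1=365/8549: DF=(1 − 365/8549·(0.963300+0.920100+0.901500+0.853200+0.820500+0.781200))/(1+365/8549) = 1489/2000 ≈ 0.744500
step 8 [8y] bond c/1=29/400: DF=(2401613/2000000 − 29/400·(0.963300+0.920100+0.901500+0.853200+0.820500+0.781200+0.744500))/(1+29/400) = 7151/10000 ≈ 0.715100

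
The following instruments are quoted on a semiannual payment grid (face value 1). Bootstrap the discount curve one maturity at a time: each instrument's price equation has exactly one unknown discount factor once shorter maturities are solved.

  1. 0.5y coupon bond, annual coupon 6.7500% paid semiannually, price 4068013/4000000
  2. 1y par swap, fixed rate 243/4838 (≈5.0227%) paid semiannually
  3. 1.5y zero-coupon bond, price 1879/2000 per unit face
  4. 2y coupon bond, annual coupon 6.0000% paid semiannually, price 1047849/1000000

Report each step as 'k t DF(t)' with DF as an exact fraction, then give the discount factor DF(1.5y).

step 1 [0.5y] bond c/2=27/800: DF=(4068013/4000000 − 27/800·(0))/(1+27/800) = 4919/5000 ≈ 0.983800
step 2 [1y] swap r/2=243/9676: DF=(1 − 243/9676·(0.983800))/(1+243/9676) = 4757/5000 ≈ 0.951400
step 3 [1.5y] zero: DF = P = 1879/2000 ≈ 0.939500
step 4 [2y] bond c/2=3/100: DF=(1047849/1000000 − 3/100·(0.983800+0.951400+0.939500))/(1+3/100) = 1167/1250 ≈ 0.933600

1 1/2 4919/5000
2 1 4757/5000
3 3/2 1879/2000
4 2 1167/1250
DF(1.5y) = 1879/2000 ≈ 0.939500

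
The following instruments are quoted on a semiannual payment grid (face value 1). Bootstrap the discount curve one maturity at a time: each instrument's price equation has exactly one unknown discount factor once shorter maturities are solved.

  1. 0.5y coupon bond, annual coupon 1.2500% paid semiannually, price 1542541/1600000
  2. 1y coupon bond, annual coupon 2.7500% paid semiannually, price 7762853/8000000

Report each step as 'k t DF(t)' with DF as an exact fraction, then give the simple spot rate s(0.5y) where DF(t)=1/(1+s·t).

step 1 [0.5y] bond c/2=1/160: DF=(1542541/1600000 − 1/160·(0))/(1+1/160) = 9581/10000 ≈ 0.958100
step 2 [1y] bond c/2=11/800: DF=(7762853/8000000 − 11/800·(0.958100))/(1+11/800) = 4721/5000 ≈ 0.944200

1 1/2 9581/10000
2 1 4721/5000
s(0.5y) = (1/(9581/10000) − 1)/(1/2) = 838/9581 ≈ 8.7465%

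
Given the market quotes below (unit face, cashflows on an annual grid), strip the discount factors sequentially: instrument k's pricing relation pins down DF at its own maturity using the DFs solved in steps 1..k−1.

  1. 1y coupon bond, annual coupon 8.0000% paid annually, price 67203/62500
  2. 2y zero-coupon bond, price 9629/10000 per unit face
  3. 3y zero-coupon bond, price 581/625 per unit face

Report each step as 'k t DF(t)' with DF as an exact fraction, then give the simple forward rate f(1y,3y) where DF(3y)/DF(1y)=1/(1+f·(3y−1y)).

1 1 2489/2500
2 2 9629/10000
3 3 581/625
f(1y,3y) = ((2489/2500)/(581/625) − 1)/(2) = 165/4648 ≈ 3.5499%

step 1 [1y] bond c/1=2/25: DF=(67203/62500 − 2/25·(0))/(1+2/25) = 2489/2500 ≈ 0.995600
step 2 [2y] zero: DF = P = 9629/10000 ≈ 0.962900
step 3 [3y] zero: DF = P = 581/625 ≈ 0.929600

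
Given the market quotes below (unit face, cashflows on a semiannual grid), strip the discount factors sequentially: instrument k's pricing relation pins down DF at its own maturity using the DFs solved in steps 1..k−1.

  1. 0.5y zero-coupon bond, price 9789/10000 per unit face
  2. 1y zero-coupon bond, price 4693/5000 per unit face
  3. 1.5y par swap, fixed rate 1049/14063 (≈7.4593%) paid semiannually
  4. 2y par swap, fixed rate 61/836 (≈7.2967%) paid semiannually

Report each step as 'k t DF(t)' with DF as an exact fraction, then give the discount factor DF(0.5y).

1 1/2 9789/10000
2 1 4693/5000
3 3/2 8951/10000
4 2 4329/5000
DF(0.5y) = 9789/10000 ≈ 0.978900

step 1 [0.5y] zero: DF = P = 9789/10000 ≈ 0.978900
step 2 [1y] zero: DF = P = 4693/5000 ≈ 0.938600
step 3 [1.5y] swap r/2=1049/28126: DF=(1 − 1049/28126·(0.978900+0.938600))/(1+1049/28126) = 8951/10000 ≈ 0.895100
step 4 [2y] swap r/2=61/1672: DF=(1 − 61/1672·(0.978900+0.938600+0.895100))/(1+61/1672) = 4329/5000 ≈ 0.865800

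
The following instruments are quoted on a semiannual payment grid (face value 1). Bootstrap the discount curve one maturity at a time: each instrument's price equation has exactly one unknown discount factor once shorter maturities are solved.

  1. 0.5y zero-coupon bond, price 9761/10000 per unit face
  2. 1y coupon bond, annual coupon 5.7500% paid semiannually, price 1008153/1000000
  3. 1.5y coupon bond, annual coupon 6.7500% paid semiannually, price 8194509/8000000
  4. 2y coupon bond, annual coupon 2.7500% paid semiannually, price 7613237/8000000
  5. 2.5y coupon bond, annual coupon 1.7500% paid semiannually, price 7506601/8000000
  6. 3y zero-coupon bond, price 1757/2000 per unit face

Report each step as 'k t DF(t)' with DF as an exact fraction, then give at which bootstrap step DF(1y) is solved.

step 1 [0.5y] zero: DF = P = 9761/10000 ≈ 0.976100
step 2 [1y] bond c/2=23/800: DF=(1008153/1000000 − 23/800·(0.976100))/(1+23/800) = 9527/10000 ≈ 0.952700
step 3 [1.5y] bond c/2=27/800: DF=(8194509/8000000 − 27/800·(0.976100+0.952700))/(1+27/800) = 9279/10000 ≈ 0.927900
step 4 [2y] bond c/2=11/800: DF=(7613237/8000000 − 11/800·(0.976100+0.952700+0.927900))/(1+11/800) = 9/10 ≈ 0.900000
step 5 [2.5y] bond c/2=7/800: DF=(7506601/8000000 − 7/800·(0.976100+0.952700+0.927900+0.900000))/(1+7/800) = 561/625 ≈ 0.897600
step 6 [3y] zero: DF = P = 1757/2000 ≈ 0.878500

1 1/2 9761/10000
2 1 9527/10000
3 3/2 9279/10000
4 2 9/10
5 5/2 561/625
6 3 1757/2000
DF(1y) is solved at step 2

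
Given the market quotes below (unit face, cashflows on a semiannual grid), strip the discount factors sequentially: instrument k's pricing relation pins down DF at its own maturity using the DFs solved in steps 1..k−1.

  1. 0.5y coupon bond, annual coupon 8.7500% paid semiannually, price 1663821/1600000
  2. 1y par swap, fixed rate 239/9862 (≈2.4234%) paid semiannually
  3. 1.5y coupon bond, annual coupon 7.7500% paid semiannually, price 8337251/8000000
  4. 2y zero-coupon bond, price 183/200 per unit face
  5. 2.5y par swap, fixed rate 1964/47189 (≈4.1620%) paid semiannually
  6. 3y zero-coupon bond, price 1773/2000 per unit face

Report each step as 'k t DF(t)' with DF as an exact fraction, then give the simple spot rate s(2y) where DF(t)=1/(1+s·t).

step 1 [0.5y] bond c/2=7/160: DF=(1663821/1600000 − 7/160·(0))/(1+7/160) = 9963/10000 ≈ 0.996300
step 2 [1y] swap r/2=239/19724: DF=(1 − 239/19724·(0.996300))/(1+239/19724) = 9761/10000 ≈ 0.976100
step 3 [1.5y] bond c/2=31/800: DF=(8337251/8000000 − 31/800·(0.996300+0.976100))/(1+31/800) = 9297/10000 ≈ 0.929700
step 4 [2y] zero: DF = P = 183/200 ≈ 0.915000
step 5 [2.5y] swap r/2=982/47189: DF=(1 − 982/47189·(0.996300+0.976100+0.929700+0.915000))/(1+982/47189) = 4509/5000 ≈ 0.901800
step 6 [3y] zero: DF = P = 1773/2000 ≈ 0.886500

1 1/2 9963/10000
2 1 9761/10000
3 3/2 9297/10000
4 2 183/200
5 5/2 4509/5000
6 3 1773/2000
s(2y) = (1/(183/200) − 1)/(2) = 17/366 ≈ 4.6448%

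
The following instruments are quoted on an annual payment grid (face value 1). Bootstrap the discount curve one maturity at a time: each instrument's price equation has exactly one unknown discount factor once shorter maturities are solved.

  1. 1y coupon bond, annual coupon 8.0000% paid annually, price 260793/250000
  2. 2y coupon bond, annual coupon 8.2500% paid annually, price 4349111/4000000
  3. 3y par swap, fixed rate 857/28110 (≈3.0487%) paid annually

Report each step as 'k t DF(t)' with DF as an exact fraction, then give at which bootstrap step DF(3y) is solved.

step 1 [1y] bond c/1=2/25: DF=(260793/250000 − 2/25·(0))/(1+2/25) = 9659/10000 ≈ 0.965900
step 2 [2y] bond c/1=33/400: DF=(4349111/4000000 − 33/400·(0.965900))/(1+33/400) = 2327/2500 ≈ 0.930800
step 3 [3y] swap r/1=857/28110: DF=(1 − 857/28110·(0.965900+0.930800))/(1+857/28110) = 9143/10000 ≈ 0.914300

1 1 9659/10000
2 2 2327/2500
3 3 9143/10000
DF(3y) is solved at step 3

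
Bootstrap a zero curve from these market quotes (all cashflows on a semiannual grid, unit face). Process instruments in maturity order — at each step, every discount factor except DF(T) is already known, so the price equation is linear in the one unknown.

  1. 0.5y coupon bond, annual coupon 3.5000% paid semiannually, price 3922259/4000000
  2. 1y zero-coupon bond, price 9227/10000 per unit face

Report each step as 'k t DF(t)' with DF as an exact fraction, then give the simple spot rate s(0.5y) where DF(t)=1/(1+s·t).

step 1 [0.5y] bond c/2=7/400: DF=(3922259/4000000 − 7/400·(0))/(1+7/400) = 9637/10000 ≈ 0.963700
step 2 [1y] zero: DF = P = 9227/10000 ≈ 0.922700

1 1/2 9637/10000
2 1 9227/10000
s(0.5y) = (1/(9637/10000) − 1)/(1/2) = 726/9637 ≈ 7.5335%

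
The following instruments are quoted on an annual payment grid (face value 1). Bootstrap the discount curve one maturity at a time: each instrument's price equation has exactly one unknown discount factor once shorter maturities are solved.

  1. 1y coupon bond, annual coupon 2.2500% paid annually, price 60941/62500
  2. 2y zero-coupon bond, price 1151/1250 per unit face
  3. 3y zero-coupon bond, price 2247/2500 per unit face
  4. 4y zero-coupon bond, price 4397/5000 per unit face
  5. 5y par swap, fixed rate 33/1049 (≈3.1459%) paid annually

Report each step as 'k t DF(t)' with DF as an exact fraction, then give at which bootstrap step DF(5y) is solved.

step 1 [1y] bond c/1=9/400: DF=(60941/62500 − 9/400·(0))/(1+9/400) = 596/625 ≈ 0.953600
step 2 [2y] zero: DF = P = 1151/1250 ≈ 0.920800
step 3 [3y] zero: DF = P = 2247/2500 ≈ 0.898800
step 4 [4y] zero: DF = P = 4397/5000 ≈ 0.879400
step 5 [5y] swap r/1=33/1049: DF=(1 − 33/1049·(0.953600+0.920800+0.898800+0.879400))/(1+33/1049) = 8581/10000 ≈ 0.858100

1 1 596/625
2 2 1151/1250
3 3 2247/2500
4 4 4397/5000
5 5 8581/10000
DF(5y) is solved at step 5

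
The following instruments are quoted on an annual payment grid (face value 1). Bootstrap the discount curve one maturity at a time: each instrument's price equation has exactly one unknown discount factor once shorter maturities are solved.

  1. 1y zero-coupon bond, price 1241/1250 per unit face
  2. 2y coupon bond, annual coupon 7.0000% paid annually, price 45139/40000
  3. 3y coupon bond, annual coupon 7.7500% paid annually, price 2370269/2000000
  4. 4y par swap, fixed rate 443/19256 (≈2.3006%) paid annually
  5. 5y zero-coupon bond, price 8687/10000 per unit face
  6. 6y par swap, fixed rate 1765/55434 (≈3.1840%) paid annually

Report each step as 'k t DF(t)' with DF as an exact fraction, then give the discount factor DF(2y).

step 1 [1y] zero: DF = P = 1241/1250 ≈ 0.992800
step 2 [2y] bond c/1=7/100: DF=(45139/40000 − 7/100·(0.992800))/(1+7/100) = 9897/10000 ≈ 0.989700
step 3 [3y] bond c/1=31/400: DF=(2370269/2000000 − 31/400·(0.992800+0.989700))/(1+31/400) = 9573/10000 ≈ 0.957300
step 4 [4y] swap r/1=443/19256: DF=(1 − 443/19256·(0.992800+0.989700+0.957300))/(1+443/19256) = 4557/5000 ≈ 0.911400
step 5 [5y] zero: DF = P = 8687/10000 ≈ 0.868700
step 6 [6y] swap r/1=1765/55434: DF=(1 − 1765/55434·(0.992800+0.989700+0.957300+0.911400+0.868700))/(1+1765/55434) = 1647/2000 ≈ 0.823500

1 1 1241/1250
2 2 9897/10000
3 3 9573/10000
4 4 4557/5000
5 5 8687/10000
6 6 1647/2000
DF(2y) = 9897/10000 ≈ 0.989700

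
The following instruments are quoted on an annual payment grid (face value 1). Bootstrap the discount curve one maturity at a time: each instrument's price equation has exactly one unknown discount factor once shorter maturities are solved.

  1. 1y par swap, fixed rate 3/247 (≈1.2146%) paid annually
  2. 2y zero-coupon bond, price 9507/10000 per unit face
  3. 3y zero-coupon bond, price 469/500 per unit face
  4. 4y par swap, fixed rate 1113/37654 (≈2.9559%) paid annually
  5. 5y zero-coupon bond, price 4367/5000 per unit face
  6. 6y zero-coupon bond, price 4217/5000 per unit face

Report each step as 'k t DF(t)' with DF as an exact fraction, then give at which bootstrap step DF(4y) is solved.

1 1 247/250
2 2 9507/10000
3 3 469/500
4 4 8887/10000
5 5 4367/5000
6 6 4217/5000
DF(4y) is solved at step 4

step 1 [1y] swap r/1=3/247: DF=(1 − 3/247·(0))/(1+3/247) = 247/250 ≈ 0.988000
step 2 [2y] zero: DF = P = 9507/10000 ≈ 0.950700
step 3 [3y] zero: DF = P = 469/500 ≈ 0.938000
step 4 [4y] swap r/1=1113/37654: DF=(1 − 1113/37654·(0.988000+0.950700+0.938000))/(1+1113/37654) = 8887/10000 ≈ 0.888700
step 5 [5y] zero: DF = P = 4367/5000 ≈ 0.873400
step 6 [6y] zero: DF = P = 4217/5000 ≈ 0.843400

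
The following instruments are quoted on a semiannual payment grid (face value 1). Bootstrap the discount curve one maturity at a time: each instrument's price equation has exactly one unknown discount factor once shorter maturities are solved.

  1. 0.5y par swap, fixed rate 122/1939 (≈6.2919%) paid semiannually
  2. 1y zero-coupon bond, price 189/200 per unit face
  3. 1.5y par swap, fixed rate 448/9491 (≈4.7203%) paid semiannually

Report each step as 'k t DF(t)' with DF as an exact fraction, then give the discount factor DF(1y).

step 1 [0.5y] swap r/2=61/1939: DF=(1 − 61/1939·(0))/(1+61/1939) = 1939/2000 ≈ 0.969500
step 2 [1y] zero: DF = P = 189/200 ≈ 0.945000
step 3 [1.5y] swap r/2=224/9491: DF=(1 − 224/9491·(0.969500+0.945000))/(1+224/9491) = 583/625 ≈ 0.932800

1 1/2 1939/2000
2 1 189/200
3 3/2 583/625
DF(1y) = 189/200 ≈ 0.945000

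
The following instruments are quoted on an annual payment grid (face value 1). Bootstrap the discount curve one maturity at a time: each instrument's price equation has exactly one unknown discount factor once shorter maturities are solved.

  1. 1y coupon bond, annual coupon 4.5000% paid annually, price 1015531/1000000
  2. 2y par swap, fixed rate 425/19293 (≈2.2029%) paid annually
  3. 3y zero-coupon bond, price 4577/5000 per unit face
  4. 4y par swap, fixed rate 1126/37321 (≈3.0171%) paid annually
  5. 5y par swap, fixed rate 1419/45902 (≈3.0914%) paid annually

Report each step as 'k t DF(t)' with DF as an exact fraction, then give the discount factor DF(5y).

step 1 [1y] bond c/1=9/200: DF=(1015531/1000000 − 9/200·(0))/(1+9/200) = 4859/5000 ≈ 0.971800
step 2 [2y] swap r/1=425/19293: DF=(1 − 425/19293·(0.971800))/(1+425/19293) = 383/400 ≈ 0.957500
step 3 [3y] zero: DF = P = 4577/5000 ≈ 0.915400
step 4 [4y] swap r/1=1126/37321: DF=(1 − 1126/37321·(0.971800+0.957500+0.915400))/(1+1126/37321) = 4437/5000 ≈ 0.887400
step 5 [5y] swap r/1=1419/45902: DF=(1 − 1419/45902·(0.971800+0.957500+0.915400+0.887400))/(1+1419/45902) = 8581/10000 ≈ 0.858100

1 1 4859/5000
2 2 383/400
3 3 4577/5000
4 4 4437/5000
5 5 8581/10000
DF(5y) = 8581/10000 ≈ 0.858100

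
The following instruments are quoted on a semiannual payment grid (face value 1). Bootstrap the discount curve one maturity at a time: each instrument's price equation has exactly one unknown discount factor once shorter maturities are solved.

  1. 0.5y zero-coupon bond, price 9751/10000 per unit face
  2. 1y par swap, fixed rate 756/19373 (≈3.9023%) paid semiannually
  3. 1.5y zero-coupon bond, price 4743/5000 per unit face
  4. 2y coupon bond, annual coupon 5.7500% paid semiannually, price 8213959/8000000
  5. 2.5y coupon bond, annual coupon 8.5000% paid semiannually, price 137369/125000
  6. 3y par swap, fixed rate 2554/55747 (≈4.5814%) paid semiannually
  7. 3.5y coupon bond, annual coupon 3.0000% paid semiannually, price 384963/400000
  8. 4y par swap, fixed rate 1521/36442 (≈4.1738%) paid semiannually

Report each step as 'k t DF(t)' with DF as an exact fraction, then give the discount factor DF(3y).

step 1 [0.5y] zero: DF = P = 9751/10000 ≈ 0.975100
step 2 [1y] swap r/2=378/19373: DF=(1 − 378/19373·(0.975100))/(1+378/19373) = 4811/5000 ≈ 0.962200
step 3 [1.5y] zero: DF = P = 4743/5000 ≈ 0.948600
step 4 [2y] bond c/2=23/800: DF=(8213959/8000000 − 23/800·(0.975100+0.962200+0.948600))/(1+23/800) = 4587/5000 ≈ 0.917400
step 5 [2.5y] bond c/2=17/400: DF=(137369/125000 − 17/400·(0.975100+0.962200+0.948600+0.917400))/(1+17/400) = 8991/10000 ≈ 0.899100
step 6 [3y] swap r/2=1277/55747: DF=(1 − 1277/55747·(0.975100+0.962200+0.948600+0.917400+0.899100))/(1+1277/55747) = 8723/10000 ≈ 0.872300
step 7 [3.5y] bond c/2=3/200: DF=(384963/400000 − 3/200·(0.975100+0.962200+0.948600+0.917400+0.899100+0.872300))/(1+3/200) = 4329/5000 ≈ 0.865800
step 8 [4y] swap r/2=1521/72884: DF=(1 − 1521/72884·(0.975100+0.962200+0.948600+0.917400+0.899100+0.872300+0.865800))/(1+1521/72884) = 8479/10000 ≈ 0.847900

1 1/2 9751/10000
2 1 4811/5000
3 3/2 4743/5000
4 2 4587/5000
5 5/2 8991/10000
6 3 8723/10000
7 7/2 4329/5000
8 4 8479/10000
DF(3y) = 8723/10000 ≈ 0.872300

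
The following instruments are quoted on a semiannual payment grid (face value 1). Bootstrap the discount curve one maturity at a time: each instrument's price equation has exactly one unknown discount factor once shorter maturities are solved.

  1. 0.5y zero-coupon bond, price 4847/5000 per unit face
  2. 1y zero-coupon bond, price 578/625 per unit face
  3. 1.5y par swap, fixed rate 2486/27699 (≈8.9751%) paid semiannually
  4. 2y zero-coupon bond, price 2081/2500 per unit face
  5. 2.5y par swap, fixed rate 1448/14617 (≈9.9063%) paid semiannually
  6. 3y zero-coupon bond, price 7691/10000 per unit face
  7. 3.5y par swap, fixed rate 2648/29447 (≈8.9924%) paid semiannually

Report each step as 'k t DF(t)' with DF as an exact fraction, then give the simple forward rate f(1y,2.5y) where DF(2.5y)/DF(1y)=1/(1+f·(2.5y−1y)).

step 1 [0.5y] zero: DF = P = 4847/5000 ≈ 0.969400
step 2 [1y] zero: DF = P = 578/625 ≈ 0.924800
step 3 [1.5y] swap r/2=1243/27699: DF=(1 − 1243/27699·(0.969400+0.924800))/(1+1243/27699) = 8757/10000 ≈ 0.875700
step 4 [2y] zero: DF = P = 2081/2500 ≈ 0.832400
step 5 [2.5y] swap r/2=724/14617: DF=(1 − 724/14617·(0.969400+0.924800+0.875700+0.832400))/(1+724/14617) = 1957/2500 ≈ 0.782800
step 6 [3y] zero: DF = P = 7691/10000 ≈ 0.769100
step 7 [3.5y] swap r/2=1324/29447: DF=(1 − 1324/29447·(0.969400+0.924800+0.875700+0.832400+0.782800+0.769100))/(1+1324/29447) = 919/1250 ≈ 0.735200

1 1/2 4847/5000
2 1 578/625
3 3/2 8757/10000
4 2 2081/2500
5 5/2 1957/2500
6 3 7691/10000
7 7/2 919/1250
f(1y,2.5y) = ((578/625)/(1957/2500) − 1)/(3/2) = 710/5871 ≈ 12.0933%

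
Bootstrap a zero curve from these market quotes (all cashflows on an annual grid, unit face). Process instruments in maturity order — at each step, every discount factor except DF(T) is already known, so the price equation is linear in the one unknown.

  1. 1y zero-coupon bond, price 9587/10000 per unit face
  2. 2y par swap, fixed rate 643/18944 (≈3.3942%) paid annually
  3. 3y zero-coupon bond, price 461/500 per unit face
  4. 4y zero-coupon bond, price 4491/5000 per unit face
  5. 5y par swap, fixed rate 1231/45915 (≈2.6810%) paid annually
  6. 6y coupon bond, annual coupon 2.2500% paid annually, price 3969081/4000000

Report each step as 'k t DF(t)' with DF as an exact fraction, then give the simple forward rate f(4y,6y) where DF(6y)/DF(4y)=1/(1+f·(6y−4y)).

step 1 [1y] zero: DF = P = 9587/10000 ≈ 0.958700
step 2 [2y] swap r/1=643/18944: DF=(1 − 643/18944·(0.958700))/(1+643/18944) = 9357/10000 ≈ 0.935700
step 3 [3y] zero: DF = P = 461/500 ≈ 0.922000
step 4 [4y] zero: DF = P = 4491/5000 ≈ 0.898200
step 5 [5y] swap r/1=1231/45915: DF=(1 − 1231/45915·(0.958700+0.935700+0.922000+0.898200))/(1+1231/45915) = 8769/10000 ≈ 0.876900
step 6 [6y] bond c/1=9/400: DF=(3969081/4000000 − 9/400·(0.958700+0.935700+0.922000+0.898200+0.876900))/(1+9/400) = 4347/5000 ≈ 0.869400

1 1 9587/10000
2 2 9357/10000
3 3 461/500
4 4 4491/5000
5 5 8769/10000
6 6 4347/5000
f(4y,6y) = ((4491/5000)/(4347/5000) − 1)/(2) = 8/483 ≈ 1.6563%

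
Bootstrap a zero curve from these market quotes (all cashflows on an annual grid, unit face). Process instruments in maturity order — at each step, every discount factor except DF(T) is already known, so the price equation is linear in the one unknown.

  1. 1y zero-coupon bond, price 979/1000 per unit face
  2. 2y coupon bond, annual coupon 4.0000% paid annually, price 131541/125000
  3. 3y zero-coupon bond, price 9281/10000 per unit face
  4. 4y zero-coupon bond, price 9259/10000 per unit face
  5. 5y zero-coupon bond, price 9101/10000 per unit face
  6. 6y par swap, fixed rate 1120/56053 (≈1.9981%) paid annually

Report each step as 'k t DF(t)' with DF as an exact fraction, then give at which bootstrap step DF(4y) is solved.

step 1 [1y] zero: DF = P = 979/1000 ≈ 0.979000
step 2 [2y] bond c/1=1/25: DF=(131541/125000 − 1/25·(0.979000))/(1+1/25) = 4871/5000 ≈ 0.974200
step 3 [3y] zero: DF = P = 9281/10000 ≈ 0.928100
step 4 [4y] zero: DF = P = 9259/10000 ≈ 0.925900
step 5 [5y] zero: DF = P = 9101/10000 ≈ 0.910100
step 6 [6y] swap r/1=1120/56053: DF=(1 − 1120/56053·(0.979000+0.974200+0.928100+0.925900+0.910100))/(1+1120/56053) = 111/125 ≈ 0.888000

1 1 979/1000
2 2 4871/5000
3 3 9281/10000
4 4 9259/10000
5 5 9101/10000
6 6 111/125
DF(4y) is solved at step 4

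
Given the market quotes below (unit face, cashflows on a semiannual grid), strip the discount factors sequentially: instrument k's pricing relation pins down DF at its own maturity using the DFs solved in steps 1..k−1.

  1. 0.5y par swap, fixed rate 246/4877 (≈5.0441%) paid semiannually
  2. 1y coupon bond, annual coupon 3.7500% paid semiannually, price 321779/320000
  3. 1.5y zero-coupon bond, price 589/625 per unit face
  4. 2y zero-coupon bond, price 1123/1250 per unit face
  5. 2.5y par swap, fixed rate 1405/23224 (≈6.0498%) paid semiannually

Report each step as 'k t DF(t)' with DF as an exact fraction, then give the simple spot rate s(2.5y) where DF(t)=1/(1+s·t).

step 1 [0.5y] swap r/2=123/4877: DF=(1 − 123/4877·(0))/(1+123/4877) = 4877/5000 ≈ 0.975400
step 2 [1y] bond c/2=3/160: DF=(321779/320000 − 3/160·(0.975400))/(1+3/160) = 9691/10000 ≈ 0.969100
step 3 [1.5y] zero: DF = P = 589/625 ≈ 0.942400
step 4 [2y] zero: DF = P = 1123/1250 ≈ 0.898400
step 5 [2.5y] swap r/2=1405/46448: DF=(1 − 1405/46448·(0.975400+0.969100+0.942400+0.898400))/(1+1405/46448) = 1719/2000 ≈ 0.859500

1 1/2 4877/5000
2 1 9691/10000
3 3/2 589/625
4 2 1123/1250
5 5/2 1719/2000
s(2.5y) = (1/(1719/2000) − 1)/(5/2) = 562/8595 ≈ 6.5387%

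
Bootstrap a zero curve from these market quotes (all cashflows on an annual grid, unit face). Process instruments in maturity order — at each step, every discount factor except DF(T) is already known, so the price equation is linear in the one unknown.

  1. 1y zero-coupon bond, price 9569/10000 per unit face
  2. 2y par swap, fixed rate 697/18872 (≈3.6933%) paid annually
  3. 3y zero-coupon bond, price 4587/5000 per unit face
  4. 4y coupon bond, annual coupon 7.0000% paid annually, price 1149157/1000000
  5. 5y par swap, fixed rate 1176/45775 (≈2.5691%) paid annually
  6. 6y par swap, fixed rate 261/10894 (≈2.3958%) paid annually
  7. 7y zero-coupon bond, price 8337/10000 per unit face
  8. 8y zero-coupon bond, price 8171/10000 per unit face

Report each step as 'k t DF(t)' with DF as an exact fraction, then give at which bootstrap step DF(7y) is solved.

1 1 9569/10000
2 2 9303/10000
3 3 4587/5000
4 4 1781/2000
5 5 1103/1250
6 6 1739/2000
7 7 8337/10000
8 8 8171/10000
DF(7y) is solved at step 7

step 1 [1y] zero: DF = P = 9569/10000 ≈ 0.956900
step 2 [2y] swap r/1=697/18872: DF=(1 − 697/18872·(0.956900))/(1+697/18872) = 9303/10000 ≈ 0.930300
step 3 [3y] zero: DF = P = 4587/5000 ≈ 0.917400
step 4 [4y] bond c/1=7/100: DF=(1149157/1000000 − 7/100·(0.956900+0.930300+0.917400))/(1+7/100) = 1781/2000 ≈ 0.890500
step 5 [5y] swap r/1=1176/45775: DF=(1 − 1176/45775·(0.956900+0.930300+0.917400+0.890500))/(1+1176/45775) = 1103/1250 ≈ 0.882400
step 6 [6y] swap r/1=261/10894: DF=(1 − 261/10894·(0.956900+0.930300+0.917400+0.890500+0.882400))/(1+261/10894) = 1739/2000 ≈ 0.869500
step 7 [7y] zero: DF = P = 8337/10000 ≈ 0.833700
step 8 [8y] zero: DF = P = 8171/10000 ≈ 0.817100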